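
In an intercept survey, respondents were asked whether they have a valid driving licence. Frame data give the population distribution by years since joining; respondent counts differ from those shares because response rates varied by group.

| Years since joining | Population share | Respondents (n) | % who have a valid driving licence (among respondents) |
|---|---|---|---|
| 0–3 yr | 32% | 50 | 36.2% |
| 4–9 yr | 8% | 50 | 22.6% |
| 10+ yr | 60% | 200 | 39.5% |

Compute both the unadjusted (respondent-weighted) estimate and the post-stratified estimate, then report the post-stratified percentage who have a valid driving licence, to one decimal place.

Naive respondent-only estimate (weights = respondent counts):
  (50/300)×36.2 + (50/300)×22.6 + (200/300)×39.5 = 36.1333%
Post-stratified estimate weights by population shares:
  0.32×36.2 + 0.08×22.6 + 0.6×39.5 = 37.092%

37.1%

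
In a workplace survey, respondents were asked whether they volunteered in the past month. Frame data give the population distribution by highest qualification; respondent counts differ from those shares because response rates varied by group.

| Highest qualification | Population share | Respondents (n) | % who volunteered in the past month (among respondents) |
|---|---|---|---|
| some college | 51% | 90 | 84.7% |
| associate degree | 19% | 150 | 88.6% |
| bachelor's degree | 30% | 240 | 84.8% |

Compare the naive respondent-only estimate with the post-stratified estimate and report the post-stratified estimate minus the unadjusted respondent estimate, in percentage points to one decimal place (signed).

-0.5 percentage points

Unadjusted (pooled respondent) estimate weights by respondent counts:
  (90/480)×84.7 + (150/480)×88.6 + (240/480)×84.8 = 85.9688%
Reweighting by population highest qualification shares:
  0.51×84.7 + 0.19×88.6 + 0.3×84.8 = 85.471%
Difference = 85.471 − 85.9688 = -0.4977 pp.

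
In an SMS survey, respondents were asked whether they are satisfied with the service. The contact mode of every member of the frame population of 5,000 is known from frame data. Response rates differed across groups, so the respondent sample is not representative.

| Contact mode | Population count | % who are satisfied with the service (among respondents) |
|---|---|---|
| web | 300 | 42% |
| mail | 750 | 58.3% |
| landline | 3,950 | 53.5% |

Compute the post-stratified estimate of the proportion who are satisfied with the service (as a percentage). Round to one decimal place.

53.5%

Reweight to the known contact mode distribution:
  web: (300/5,000) × 42 = 2.52
  mail: (750/5,000) × 58.3 = 8.745
  landline: (3,950/5,000) × 53.5 = 42.265
Post-stratified estimate = 53.53 → 53.5%.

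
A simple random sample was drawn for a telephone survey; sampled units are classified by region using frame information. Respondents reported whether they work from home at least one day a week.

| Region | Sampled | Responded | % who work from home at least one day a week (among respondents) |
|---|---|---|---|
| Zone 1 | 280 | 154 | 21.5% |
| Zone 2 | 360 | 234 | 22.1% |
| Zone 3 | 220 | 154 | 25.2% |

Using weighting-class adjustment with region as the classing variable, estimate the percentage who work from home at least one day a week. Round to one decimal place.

22.7%

Response rates by class: Zone 1 154/280 = 55%, Zone 2 234/360 = 65%, Zone 3 154/220 = 70%.
Inverse-response-rate weighting restores each class to its sampled count, so class totals weight by n_sampled:
  Zone 1: 280 × 21.5 = 6020
  Zone 2: 360 × 22.1 = 7956
  Zone 3: 220 × 25.2 = 5544
Adjusted estimate = 19,520 / 860 = 22.6977 → 22.7%.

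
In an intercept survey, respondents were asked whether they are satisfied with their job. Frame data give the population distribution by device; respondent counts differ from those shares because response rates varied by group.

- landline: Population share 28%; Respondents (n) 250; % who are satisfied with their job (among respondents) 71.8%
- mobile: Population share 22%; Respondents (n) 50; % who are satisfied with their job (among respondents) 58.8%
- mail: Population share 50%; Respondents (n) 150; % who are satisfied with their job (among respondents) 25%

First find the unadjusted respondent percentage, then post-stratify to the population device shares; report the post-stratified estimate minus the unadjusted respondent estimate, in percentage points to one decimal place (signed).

-9.2 percentage points

Without adjustment, the pooled respondent share is:
  (250/450)×71.8 + (50/450)×58.8 + (150/450)×25 = 54.7556%
Post-stratifying to population shares instead:
  0.28×71.8 + 0.22×58.8 + 0.5×25 = 45.54%
Difference = 45.54 − 54.7556 = -9.2156 pp.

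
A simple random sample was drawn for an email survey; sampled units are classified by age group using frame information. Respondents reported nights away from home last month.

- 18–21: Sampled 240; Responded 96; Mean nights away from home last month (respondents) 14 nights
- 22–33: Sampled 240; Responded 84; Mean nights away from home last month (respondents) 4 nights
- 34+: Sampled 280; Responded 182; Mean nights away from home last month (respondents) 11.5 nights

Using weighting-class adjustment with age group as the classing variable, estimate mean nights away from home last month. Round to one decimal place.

Class response rates: 18–21 96/240 = 40%, 22–33 84/240 = 35%, 34+ 182/280 = 65%.
Each respondent's weight = sampled/responded in their class; summing within a class gives n_sampled, so:
  18–21: 240 × 14 = 3360
  22–33: 240 × 4 = 960
  34+: 280 × 11.5 = 3220
Adjusted estimate = 7540 / 760 = 9.92105 → 9.9.

9.9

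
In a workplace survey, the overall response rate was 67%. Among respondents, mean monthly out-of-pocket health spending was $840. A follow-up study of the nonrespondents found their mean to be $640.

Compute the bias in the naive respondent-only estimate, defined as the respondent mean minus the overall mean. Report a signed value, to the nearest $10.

Nonresponse fraction = 1 − 0.67 = 0.33.
Bias = (nonresponse fraction) × (respondent mean − nonrespondent mean)
     = 0.33 × (840 − 640) = 0.33 × 200 = 66.

+$70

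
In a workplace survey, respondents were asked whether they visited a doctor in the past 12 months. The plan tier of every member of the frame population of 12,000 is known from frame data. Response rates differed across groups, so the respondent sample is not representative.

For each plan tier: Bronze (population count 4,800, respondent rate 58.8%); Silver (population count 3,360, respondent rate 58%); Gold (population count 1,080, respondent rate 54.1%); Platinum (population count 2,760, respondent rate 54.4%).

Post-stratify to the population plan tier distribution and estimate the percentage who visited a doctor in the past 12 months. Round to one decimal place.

57.1%

Post-stratification weights by population share, not respondent share:
  Bronze: (4,800/12,000) × 58.8 = 23.52
  Silver: (3,360/12,000) × 58 = 16.24
  Gold: (1,080/12,000) × 54.1 = 4.869
  Platinum: (2,760/12,000) × 54.4 = 12.512
Post-stratified estimate = 57.141 → 57.1%.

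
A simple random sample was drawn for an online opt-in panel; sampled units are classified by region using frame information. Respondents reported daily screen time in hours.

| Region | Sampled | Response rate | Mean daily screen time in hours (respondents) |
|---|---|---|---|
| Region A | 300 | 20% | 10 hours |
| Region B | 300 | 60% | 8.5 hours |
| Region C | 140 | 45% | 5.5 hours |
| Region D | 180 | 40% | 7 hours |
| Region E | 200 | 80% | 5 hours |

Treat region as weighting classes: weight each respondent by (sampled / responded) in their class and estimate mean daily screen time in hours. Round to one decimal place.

Each respondent's weight = sampled/responded in their class; summing within a class gives n_sampled, so:
  Region A: 300 × 10 = 3000
  Region B: 300 × 8.5 = 2550
  Region C: 140 × 5.5 = 770
  Region D: 180 × 7 = 1260
  Region E: 200 × 5 = 1000
Adjusted estimate = 8580 / 1,120 = 7.66071 → 7.7.

7.7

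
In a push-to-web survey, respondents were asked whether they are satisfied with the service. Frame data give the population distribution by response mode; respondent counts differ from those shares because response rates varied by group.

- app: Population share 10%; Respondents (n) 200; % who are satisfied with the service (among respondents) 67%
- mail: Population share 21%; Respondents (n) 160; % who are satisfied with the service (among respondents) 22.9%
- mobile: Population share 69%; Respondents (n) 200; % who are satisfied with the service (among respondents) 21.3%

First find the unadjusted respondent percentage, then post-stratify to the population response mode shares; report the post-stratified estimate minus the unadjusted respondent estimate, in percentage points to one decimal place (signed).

Unadjusted (pooled respondent) estimate weights by respondent counts:
  (200/560)×67 + (160/560)×22.9 + (200/560)×21.3 = 38.0786%
Post-stratifying to population shares instead:
  0.1×67 + 0.21×22.9 + 0.69×21.3 = 26.206%
Difference = 26.206 − 38.0786 = -11.8726 pp.

-11.9 percentage points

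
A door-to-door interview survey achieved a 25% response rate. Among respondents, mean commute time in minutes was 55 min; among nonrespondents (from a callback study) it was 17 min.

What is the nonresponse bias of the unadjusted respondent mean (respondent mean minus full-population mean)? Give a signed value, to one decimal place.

+28.5

Nonresponse fraction = 1 − 0.25 = 0.75.
Bias = (nonresponse fraction) × (respondent mean − nonrespondent mean)
     = 0.75 × (55 − 17) = 0.75 × 38 = 28.5.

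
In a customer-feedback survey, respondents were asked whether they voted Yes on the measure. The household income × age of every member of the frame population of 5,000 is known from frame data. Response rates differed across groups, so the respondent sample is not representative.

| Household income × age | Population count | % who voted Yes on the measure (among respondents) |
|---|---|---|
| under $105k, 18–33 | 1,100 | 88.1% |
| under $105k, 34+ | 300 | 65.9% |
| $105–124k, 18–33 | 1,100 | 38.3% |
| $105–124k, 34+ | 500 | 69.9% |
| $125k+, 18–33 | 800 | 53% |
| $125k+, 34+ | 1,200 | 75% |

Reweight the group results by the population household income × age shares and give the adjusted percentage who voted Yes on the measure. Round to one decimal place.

Reweight to the known household income × age distribution:
  under $105k, 18–33: (1,100/5,000) × 88.1 = 19.382
  under $105k, 34+: (300/5,000) × 65.9 = 3.954
  $105–124k, 18–33: (1,100/5,000) × 38.3 = 8.426
  $105–124k, 34+: (500/5,000) × 69.9 = 6.99
  $125k+, 18–33: (800/5,000) × 53 = 8.48
  $125k+, 34+: (1,200/5,000) × 75 = 18
Post-stratified estimate = 65.232 → 65.2%.

65.2%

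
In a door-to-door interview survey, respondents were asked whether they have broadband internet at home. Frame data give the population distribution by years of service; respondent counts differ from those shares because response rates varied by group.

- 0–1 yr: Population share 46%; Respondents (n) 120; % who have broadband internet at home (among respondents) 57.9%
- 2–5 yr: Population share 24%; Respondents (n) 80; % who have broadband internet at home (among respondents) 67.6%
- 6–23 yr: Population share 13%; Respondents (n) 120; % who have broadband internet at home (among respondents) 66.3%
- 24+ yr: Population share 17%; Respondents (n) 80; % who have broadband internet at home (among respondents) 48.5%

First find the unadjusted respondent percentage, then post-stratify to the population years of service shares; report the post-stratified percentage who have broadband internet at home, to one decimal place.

59.7%

Naive respondent-only estimate (weights = respondent counts):
  (120/400)×57.9 + (80/400)×67.6 + (120/400)×66.3 + (80/400)×48.5 = 60.48%
Post-stratifying to population shares instead:
  0.46×57.9 + 0.24×67.6 + 0.13×66.3 + 0.17×48.5 = 59.722%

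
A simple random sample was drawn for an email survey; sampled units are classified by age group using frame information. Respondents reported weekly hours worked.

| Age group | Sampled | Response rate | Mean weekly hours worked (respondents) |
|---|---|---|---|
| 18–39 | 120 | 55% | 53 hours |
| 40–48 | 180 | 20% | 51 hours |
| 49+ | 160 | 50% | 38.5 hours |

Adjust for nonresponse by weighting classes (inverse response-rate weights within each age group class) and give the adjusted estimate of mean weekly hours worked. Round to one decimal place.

47.2

Each respondent's weight = sampled/responded in their class; summing within a class gives n_sampled, so:
  18–39: 120 × 53 = 6360
  40–48: 180 × 51 = 9180
  49+: 160 × 38.5 = 6160
Adjusted estimate = 21,700 / 460 = 47.1739 → 47.2.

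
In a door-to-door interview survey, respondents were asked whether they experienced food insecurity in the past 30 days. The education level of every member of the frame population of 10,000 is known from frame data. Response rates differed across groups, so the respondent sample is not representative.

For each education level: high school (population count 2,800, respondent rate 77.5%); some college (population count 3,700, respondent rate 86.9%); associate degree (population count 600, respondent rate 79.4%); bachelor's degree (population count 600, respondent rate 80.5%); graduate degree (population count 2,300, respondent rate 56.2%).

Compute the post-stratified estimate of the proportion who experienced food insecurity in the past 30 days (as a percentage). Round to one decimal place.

Post-stratification weights by population share, not respondent share:
  high school: (2,800/10,000) × 77.5 = 21.7
  some college: (3,700/10,000) × 86.9 = 32.153
  associate degree: (600/10,000) × 79.4 = 4.764
  bachelor's degree: (600/10,000) × 80.5 = 4.83
  graduate degree: (2,300/10,000) × 56.2 = 12.926
Post-stratified estimate = 76.373 → 76.4%.

76.4%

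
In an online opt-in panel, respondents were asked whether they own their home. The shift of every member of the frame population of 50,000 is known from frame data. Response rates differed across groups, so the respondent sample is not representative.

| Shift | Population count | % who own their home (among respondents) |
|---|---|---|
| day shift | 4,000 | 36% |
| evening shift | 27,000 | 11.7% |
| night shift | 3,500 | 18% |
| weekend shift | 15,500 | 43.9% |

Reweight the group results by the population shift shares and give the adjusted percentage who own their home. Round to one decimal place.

24.1%

Reweight to the known shift distribution:
  day shift: (4,000/50,000) × 36 = 2.88
  evening shift: (27,000/50,000) × 11.7 = 6.318
  night shift: (3,500/50,000) × 18 = 1.26
  weekend shift: (15,500/50,000) × 43.9 = 13.609
Post-stratified estimate = 24.067 → 24.1%.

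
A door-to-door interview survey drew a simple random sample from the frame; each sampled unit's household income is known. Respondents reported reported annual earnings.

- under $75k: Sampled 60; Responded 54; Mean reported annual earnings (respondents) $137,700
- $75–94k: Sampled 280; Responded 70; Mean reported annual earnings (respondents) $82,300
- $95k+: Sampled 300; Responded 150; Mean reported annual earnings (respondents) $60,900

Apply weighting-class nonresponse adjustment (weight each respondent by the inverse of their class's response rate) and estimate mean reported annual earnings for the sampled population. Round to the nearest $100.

Response rates by class: under $75k 54/60 = 90%, $75–94k 70/280 = 25%, $95k+ 150/300 = 50%.
Weighting each respondent by the inverse class response rate inflates each class back to its sampled size, so the class weight is n_sampled:
  under $75k: 60 × 137,700 = 8,262,000
  $75–94k: 280 × 82,300 = 23,044,000
  $95k+: 300 × 60,900 = 18,270,000
Adjusted estimate = 49,576,000 / 640 = 77462.5 → $77,500.

$77,500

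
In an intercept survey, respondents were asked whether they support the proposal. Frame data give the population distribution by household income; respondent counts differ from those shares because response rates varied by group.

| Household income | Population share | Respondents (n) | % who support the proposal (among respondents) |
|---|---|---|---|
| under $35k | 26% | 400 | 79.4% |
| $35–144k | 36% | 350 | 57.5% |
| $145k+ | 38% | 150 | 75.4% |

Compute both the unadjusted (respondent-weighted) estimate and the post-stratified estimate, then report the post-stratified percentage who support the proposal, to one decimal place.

Unadjusted (pooled respondent) estimate weights by respondent counts:
  (400/900)×79.4 + (350/900)×57.5 + (150/900)×75.4 = 70.2167%
Post-stratifying to population shares instead:
  0.26×79.4 + 0.36×57.5 + 0.38×75.4 = 69.996%

70.0%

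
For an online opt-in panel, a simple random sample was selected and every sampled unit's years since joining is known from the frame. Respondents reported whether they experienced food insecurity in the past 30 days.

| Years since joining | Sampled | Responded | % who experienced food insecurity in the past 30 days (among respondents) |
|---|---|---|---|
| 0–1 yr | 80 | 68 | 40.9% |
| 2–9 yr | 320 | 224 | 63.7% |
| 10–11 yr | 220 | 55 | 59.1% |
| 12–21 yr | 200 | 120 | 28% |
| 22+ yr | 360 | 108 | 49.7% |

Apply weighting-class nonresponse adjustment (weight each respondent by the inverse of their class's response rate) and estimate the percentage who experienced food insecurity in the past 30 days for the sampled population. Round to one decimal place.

51.0%

Class response rates: 0–1 yr 68/80 = 85%, 2–9 yr 224/320 = 70%, 10–11 yr 55/220 = 25%, 12–21 yr 120/200 = 60%, 22+ yr 108/360 = 30%.
Each respondent's weight = sampled/responded in their class; summing within a class gives n_sampled, so:
  0–1 yr: 80 × 40.9 = 3272
  2–9 yr: 320 × 63.7 = 20,384
  10–11 yr: 220 × 59.1 = 13,002
  12–21 yr: 200 × 28 = 5600
  22+ yr: 360 × 49.7 = 17,892
Adjusted estimate = 60,150 / 1,180 = 50.9746 → 51.0%.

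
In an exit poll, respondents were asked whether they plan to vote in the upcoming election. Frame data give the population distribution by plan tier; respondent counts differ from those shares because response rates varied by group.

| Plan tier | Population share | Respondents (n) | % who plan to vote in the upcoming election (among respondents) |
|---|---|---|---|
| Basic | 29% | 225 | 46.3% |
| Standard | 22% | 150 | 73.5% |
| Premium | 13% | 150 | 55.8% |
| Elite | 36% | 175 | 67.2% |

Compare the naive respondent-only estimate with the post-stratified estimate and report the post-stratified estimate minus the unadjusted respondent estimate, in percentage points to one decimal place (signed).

Unadjusted (pooled respondent) estimate weights by respondent counts:
  (225/700)×46.3 + (150/700)×73.5 + (150/700)×55.8 + (175/700)×67.2 = 59.3893%
Post-stratifying to population shares instead:
  0.29×46.3 + 0.22×73.5 + 0.13×55.8 + 0.36×67.2 = 61.043%
Difference = 61.043 − 59.3893 = 1.6537 pp.

+1.7 percentage points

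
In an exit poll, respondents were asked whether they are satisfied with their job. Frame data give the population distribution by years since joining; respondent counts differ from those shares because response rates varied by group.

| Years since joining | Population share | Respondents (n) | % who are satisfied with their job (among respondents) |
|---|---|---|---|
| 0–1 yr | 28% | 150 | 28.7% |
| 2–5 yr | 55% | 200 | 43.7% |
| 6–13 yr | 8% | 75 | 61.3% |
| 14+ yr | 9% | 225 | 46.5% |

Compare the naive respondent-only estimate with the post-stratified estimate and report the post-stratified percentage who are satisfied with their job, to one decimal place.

Without adjustment, the pooled respondent share is:
  (150/650)×28.7 + (200/650)×43.7 + (75/650)×61.3 + (225/650)×46.5 = 43.2385%
Post-stratifying to population shares instead:
  0.28×28.7 + 0.55×43.7 + 0.08×61.3 + 0.09×46.5 = 41.16%

41.2%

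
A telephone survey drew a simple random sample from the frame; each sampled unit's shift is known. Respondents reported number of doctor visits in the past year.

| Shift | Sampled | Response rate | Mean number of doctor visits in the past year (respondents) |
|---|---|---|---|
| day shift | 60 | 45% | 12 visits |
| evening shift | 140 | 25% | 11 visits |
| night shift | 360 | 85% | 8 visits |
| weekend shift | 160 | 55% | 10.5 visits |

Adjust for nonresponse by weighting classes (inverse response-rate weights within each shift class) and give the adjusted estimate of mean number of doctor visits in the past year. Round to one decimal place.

Inverse-response-rate weighting restores each class to its sampled count, so class totals weight by n_sampled:
  day shift: 60 × 12 = 720
  evening shift: 140 × 11 = 1540
  night shift: 360 × 8 = 2880
  weekend shift: 160 × 10.5 = 1680
Adjusted estimate = 6820 / 720 = 9.47222 → 9.5.

9.5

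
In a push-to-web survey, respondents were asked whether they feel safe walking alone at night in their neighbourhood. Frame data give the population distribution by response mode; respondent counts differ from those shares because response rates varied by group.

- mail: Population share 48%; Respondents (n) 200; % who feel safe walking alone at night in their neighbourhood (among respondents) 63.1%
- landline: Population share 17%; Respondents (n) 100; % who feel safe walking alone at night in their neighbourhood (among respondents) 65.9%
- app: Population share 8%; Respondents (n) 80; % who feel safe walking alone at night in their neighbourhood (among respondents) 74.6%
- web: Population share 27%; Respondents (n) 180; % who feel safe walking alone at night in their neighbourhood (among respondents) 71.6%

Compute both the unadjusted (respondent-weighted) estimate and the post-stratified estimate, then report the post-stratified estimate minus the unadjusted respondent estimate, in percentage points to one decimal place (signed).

-1.2 percentage points

Without adjustment, the pooled respondent share is:
  (200/560)×63.1 + (100/560)×65.9 + (80/560)×74.6 + (180/560)×71.6 = 67.975%
Post-stratifying to population shares instead:
  0.48×63.1 + 0.17×65.9 + 0.08×74.6 + 0.27×71.6 = 66.791%
Difference = 66.791 − 67.975 = -1.184 pp.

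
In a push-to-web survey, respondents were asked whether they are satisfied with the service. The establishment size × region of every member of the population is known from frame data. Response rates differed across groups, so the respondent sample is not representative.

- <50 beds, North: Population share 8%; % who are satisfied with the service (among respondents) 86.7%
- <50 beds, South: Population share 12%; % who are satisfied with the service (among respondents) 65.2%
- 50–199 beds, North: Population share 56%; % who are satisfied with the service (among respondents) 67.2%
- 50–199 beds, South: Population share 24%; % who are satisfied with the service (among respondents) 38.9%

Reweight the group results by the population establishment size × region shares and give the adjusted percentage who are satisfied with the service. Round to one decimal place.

Post-stratification weights by population share, not respondent share:
  <50 beds, North: 0.08 × 86.7 = 6.936
  <50 beds, South: 0.12 × 65.2 = 7.824
  50–199 beds, North: 0.56 × 67.2 = 37.632
  50–199 beds, South: 0.24 × 38.9 = 9.336
Post-stratified estimate = 61.728 → 61.7%.

61.7%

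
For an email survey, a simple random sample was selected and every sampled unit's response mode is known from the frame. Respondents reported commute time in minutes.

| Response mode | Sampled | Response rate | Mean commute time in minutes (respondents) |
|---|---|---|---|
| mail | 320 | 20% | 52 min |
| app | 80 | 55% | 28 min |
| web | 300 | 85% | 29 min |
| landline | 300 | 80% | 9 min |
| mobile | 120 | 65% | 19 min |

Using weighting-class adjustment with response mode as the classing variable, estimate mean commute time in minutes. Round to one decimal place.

Each respondent's weight = sampled/responded in their class; summing within a class gives n_sampled, so:
  mail: 320 × 52 = 16,640
  app: 80 × 28 = 2240
  web: 300 × 29 = 8700
  landline: 300 × 9 = 2700
  mobile: 120 × 19 = 2280
Adjusted estimate = 32,560 / 1,120 = 29.0714 → 29.1.

29.1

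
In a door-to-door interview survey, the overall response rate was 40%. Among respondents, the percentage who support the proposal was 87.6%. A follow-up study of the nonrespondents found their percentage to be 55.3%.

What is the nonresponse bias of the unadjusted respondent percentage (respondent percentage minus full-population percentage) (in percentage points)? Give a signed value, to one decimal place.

+19.4 percentage points

Nonresponse fraction = 1 − 0.4 = 0.6.
Bias = (nonresponse fraction) × (respondent percentage − nonrespondent percentage)
     = 0.6 × (87.6 − 55.3) = 0.6 × 32.3 = 19.38.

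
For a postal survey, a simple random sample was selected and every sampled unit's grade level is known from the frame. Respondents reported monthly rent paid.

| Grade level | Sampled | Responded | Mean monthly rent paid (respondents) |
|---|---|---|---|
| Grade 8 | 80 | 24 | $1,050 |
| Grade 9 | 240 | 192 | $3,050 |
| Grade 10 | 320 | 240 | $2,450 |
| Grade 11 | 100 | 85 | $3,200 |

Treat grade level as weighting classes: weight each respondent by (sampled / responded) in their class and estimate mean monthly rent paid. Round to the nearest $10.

Response rates by class: Grade 8 24/80 = 30%, Grade 9 192/240 = 80%, Grade 10 240/320 = 75%, Grade 11 85/100 = 85%.
With weight = n_sampled/n_responded per class, the weighted class total is n_sampled:
  Grade 8: 80 × 1050 = 84,000
  Grade 9: 240 × 3050 = 732,000
  Grade 10: 320 × 2450 = 784,000
  Grade 11: 100 × 3200 = 320,000
Adjusted estimate = 1,920,000 / 740 = 2594.59 → $2,590.

$2,590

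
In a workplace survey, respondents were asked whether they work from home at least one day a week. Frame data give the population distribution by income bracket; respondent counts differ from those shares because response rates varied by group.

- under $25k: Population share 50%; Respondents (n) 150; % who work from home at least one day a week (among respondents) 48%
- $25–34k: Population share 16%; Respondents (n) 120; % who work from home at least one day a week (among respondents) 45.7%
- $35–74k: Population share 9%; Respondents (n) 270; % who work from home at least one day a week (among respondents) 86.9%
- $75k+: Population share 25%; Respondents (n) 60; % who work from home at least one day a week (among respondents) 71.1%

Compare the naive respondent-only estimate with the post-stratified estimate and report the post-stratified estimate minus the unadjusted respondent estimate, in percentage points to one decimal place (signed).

Unadjusted (pooled respondent) estimate weights by respondent counts:
  (150/600)×48 + (120/600)×45.7 + (270/600)×86.9 + (60/600)×71.1 = 67.355%
Reweighting by population income bracket shares:
  0.5×48 + 0.16×45.7 + 0.09×86.9 + 0.25×71.1 = 56.908%
Difference = 56.908 − 67.355 = -10.447 pp.

-10.4 percentage points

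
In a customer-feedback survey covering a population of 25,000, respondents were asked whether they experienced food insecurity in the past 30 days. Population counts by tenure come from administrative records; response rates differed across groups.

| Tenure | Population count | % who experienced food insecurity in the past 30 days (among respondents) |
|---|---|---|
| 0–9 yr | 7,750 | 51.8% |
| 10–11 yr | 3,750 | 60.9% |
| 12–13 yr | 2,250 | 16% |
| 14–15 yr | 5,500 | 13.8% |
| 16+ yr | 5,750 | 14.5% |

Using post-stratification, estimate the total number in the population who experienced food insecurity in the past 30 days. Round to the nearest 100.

Apply each group's respondent rate to its population count:
  0–9 yr: 7,750 × 51.8% = 4014.5
  10–11 yr: 3,750 × 60.9% = 2283.75
  12–13 yr: 2,250 × 16% = 360
  14–15 yr: 5,500 × 13.8% = 759
  16+ yr: 5,750 × 14.5% = 833.75
Estimated total = 8251 → 8,300.

8,300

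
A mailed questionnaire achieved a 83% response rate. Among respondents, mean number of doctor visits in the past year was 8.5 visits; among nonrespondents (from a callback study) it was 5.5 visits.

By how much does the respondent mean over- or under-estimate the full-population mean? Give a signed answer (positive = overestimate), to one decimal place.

Nonresponse fraction = 1 − 0.83 = 0.17.
Bias = (nonresponse fraction) × (respondent mean − nonrespondent mean)
     = 0.17 × (8.5 − 5.5) = 0.17 × 3 = 0.51.

+0.5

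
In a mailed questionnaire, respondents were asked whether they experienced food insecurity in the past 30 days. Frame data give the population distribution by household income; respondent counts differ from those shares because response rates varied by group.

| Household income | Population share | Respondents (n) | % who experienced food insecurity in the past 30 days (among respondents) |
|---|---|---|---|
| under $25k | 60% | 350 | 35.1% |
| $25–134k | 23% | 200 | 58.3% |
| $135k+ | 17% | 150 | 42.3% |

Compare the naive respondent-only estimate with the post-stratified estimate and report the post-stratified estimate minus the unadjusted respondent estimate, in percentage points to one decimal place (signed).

-1.6 percentage points

Without adjustment, the pooled respondent share is:
  (350/700)×35.1 + (200/700)×58.3 + (150/700)×42.3 = 43.2714%
Post-stratifying to population shares instead:
  0.6×35.1 + 0.23×58.3 + 0.17×42.3 = 41.66%
Difference = 41.66 − 43.2714 = -1.6114 pp.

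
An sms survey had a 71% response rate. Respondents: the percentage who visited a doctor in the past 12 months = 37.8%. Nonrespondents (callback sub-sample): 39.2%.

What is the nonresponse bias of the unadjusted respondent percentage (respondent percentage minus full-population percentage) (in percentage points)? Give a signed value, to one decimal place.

-0.4 percentage points

Nonresponse fraction = 1 − 0.71 = 0.29.
Bias = (nonresponse fraction) × (respondent percentage − nonrespondent percentage)
     = 0.29 × (37.8 − 39.2) = 0.29 × -1.4 = -0.406.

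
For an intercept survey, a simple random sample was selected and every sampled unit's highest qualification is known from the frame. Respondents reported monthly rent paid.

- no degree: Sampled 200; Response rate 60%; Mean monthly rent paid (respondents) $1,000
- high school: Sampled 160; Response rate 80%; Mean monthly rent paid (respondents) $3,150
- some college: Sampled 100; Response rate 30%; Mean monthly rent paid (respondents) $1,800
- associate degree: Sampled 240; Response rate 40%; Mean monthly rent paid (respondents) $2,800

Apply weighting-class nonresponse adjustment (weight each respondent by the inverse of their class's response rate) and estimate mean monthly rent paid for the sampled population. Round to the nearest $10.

$2,220

Inverse-response-rate weighting restores each class to its sampled count, so class totals weight by n_sampled:
  no degree: 200 × 1000 = 200,000
  high school: 160 × 3150 = 504,000
  some college: 100 × 1800 = 180,000
  associate degree: 240 × 2800 = 672,000
Adjusted estimate = 1,556,000 / 700 = 2222.86 → $2,220.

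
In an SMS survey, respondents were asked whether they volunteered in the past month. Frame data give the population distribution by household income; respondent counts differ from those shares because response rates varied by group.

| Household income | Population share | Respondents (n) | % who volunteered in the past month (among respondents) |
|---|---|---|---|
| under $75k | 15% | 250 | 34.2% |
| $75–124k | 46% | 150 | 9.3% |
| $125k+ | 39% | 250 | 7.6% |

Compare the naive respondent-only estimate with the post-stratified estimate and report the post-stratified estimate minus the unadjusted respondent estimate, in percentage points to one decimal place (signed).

Without adjustment, the pooled respondent share is:
  (250/650)×34.2 + (150/650)×9.3 + (250/650)×7.6 = 18.2231%
Reweighting by population household income shares:
  0.15×34.2 + 0.46×9.3 + 0.39×7.6 = 12.372%
Difference = 12.372 − 18.2231 = -5.8511 pp.

-5.9 percentage points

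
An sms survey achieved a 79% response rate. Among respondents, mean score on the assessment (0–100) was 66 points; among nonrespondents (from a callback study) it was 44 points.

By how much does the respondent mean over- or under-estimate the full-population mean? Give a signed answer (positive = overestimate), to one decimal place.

Nonresponse fraction = 1 − 0.79 = 0.21.
Bias = (nonresponse fraction) × (respondent mean − nonrespondent mean)
     = 0.21 × (66 − 44) = 0.21 × 22 = 4.62.

+4.6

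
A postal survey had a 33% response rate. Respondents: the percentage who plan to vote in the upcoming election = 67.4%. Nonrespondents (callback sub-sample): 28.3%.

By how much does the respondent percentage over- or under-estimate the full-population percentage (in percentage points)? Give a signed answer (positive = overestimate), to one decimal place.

+26.2 percentage points

Nonresponse fraction = 1 − 0.33 = 0.67.
Bias = (nonresponse fraction) × (respondent percentage − nonrespondent percentage)
     = 0.67 × (67.4 − 28.3) = 0.67 × 39.1 = 26.197.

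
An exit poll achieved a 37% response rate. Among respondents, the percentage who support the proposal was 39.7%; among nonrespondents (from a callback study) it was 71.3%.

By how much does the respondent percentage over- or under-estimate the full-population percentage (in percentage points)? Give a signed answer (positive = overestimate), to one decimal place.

-19.9 percentage points

Nonresponse fraction = 1 − 0.37 = 0.63.
Bias = (nonresponse fraction) × (respondent percentage − nonrespondent percentage)
     = 0.63 × (39.7 − 71.3) = 0.63 × -31.6 = -19.908.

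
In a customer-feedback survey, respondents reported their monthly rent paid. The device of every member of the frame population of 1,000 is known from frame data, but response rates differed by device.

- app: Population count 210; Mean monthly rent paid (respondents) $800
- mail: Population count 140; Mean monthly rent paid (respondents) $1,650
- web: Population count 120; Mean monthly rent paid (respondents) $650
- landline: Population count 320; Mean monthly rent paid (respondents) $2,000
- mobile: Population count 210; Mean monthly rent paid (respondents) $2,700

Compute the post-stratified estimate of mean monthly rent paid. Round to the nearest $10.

$1,680

Each cell contributes population-share × respondent value:
  app: (210/1,000) × 800 = 168
  mail: (140/1,000) × 1650 = 231
  web: (120/1,000) × 650 = 78
  landline: (320/1,000) × 2000 = 640
  mobile: (210/1,000) × 2700 = 567
Post-stratified estimate = 1684 → $1,680.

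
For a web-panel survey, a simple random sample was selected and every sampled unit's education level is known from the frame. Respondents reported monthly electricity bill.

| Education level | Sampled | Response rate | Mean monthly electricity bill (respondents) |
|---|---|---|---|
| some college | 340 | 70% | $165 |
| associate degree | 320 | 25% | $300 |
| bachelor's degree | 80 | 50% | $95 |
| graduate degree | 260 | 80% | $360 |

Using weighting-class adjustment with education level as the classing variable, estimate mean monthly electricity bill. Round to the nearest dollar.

Weighting each respondent by the inverse class response rate inflates each class back to its sampled size, so the class weight is n_sampled:
  some college: 340 × 165 = 56,100
  associate degree: 320 × 300 = 96,000
  bachelor's degree: 80 × 95 = 7600
  graduate degree: 260 × 360 = 93,600
Adjusted estimate = 253,300 / 1,000 = 253.3 → $253.

$253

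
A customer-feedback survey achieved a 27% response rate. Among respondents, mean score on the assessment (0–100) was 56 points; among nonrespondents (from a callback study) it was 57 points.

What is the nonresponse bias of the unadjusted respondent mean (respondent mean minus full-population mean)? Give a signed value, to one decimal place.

-0.7

Nonresponse fraction = 1 − 0.27 = 0.73.
Bias = (nonresponse fraction) × (respondent mean − nonrespondent mean)
     = 0.73 × (56 − 57) = 0.73 × -1 = -0.73.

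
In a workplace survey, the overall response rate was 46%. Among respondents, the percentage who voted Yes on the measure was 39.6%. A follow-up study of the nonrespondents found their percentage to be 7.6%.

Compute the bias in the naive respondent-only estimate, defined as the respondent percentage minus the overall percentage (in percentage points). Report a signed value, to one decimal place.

Nonresponse fraction = 1 − 0.46 = 0.54.
Bias = (nonresponse fraction) × (respondent percentage − nonrespondent percentage)
     = 0.54 × (39.6 − 7.6) = 0.54 × 32 = 17.28.

+17.3 percentage points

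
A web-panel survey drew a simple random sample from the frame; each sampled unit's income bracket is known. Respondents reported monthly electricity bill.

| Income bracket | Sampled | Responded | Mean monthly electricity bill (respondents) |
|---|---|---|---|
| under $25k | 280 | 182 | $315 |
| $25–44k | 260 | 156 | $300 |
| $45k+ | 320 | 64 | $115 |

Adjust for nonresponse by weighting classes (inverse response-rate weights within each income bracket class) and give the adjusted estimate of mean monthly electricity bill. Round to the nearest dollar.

$236

Class response rates: under $25k 182/280 = 65%, $25–44k 156/260 = 60%, $45k+ 64/320 = 20%.
With weight = n_sampled/n_responded per class, the weighted class total is n_sampled:
  under $25k: 280 × 315 = 88,200
  $25–44k: 260 × 300 = 78,000
  $45k+: 320 × 115 = 36,800
Adjusted estimate = 203,000 / 860 = 236.047 → $236.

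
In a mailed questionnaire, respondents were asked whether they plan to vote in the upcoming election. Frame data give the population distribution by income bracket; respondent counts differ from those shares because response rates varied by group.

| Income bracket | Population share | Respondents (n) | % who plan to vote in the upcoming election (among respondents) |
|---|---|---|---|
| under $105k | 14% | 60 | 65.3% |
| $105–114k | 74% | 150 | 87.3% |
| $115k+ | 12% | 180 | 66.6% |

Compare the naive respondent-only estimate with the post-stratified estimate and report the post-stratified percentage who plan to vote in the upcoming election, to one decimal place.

Unadjusted (pooled respondent) estimate weights by respondent counts:
  (60/390)×65.3 + (150/390)×87.3 + (180/390)×66.6 = 74.3615%
Reweighting by population income bracket shares:
  0.14×65.3 + 0.74×87.3 + 0.12×66.6 = 81.736%

81.7%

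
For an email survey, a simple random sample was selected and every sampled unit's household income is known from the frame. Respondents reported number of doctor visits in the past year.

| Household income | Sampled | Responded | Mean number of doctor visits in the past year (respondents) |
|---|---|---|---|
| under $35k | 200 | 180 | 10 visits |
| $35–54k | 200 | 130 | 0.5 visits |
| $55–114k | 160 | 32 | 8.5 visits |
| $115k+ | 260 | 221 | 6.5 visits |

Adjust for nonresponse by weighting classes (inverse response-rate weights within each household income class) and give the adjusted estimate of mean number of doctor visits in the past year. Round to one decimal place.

6.3

Class response rates: under $35k 180/200 = 90%, $35–54k 130/200 = 65%, $55–114k 32/160 = 20%, $115k+ 221/260 = 85%.
Weighting each respondent by the inverse class response rate inflates each class back to its sampled size, so the class weight is n_sampled:
  under $35k: 200 × 10 = 2000
  $35–54k: 200 × 0.5 = 100
  $55–114k: 160 × 8.5 = 1360
  $115k+: 260 × 6.5 = 1690
Adjusted estimate = 5150 / 820 = 6.28049 → 6.3.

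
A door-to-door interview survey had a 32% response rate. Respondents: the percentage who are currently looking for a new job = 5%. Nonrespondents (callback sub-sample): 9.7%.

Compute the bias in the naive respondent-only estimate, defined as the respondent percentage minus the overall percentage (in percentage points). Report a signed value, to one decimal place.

Nonresponse fraction = 1 − 0.32 = 0.68.
Bias = (nonresponse fraction) × (respondent percentage − nonrespondent percentage)
     = 0.68 × (5 − 9.7) = 0.68 × -4.7 = -3.196.

-3.2 percentage points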